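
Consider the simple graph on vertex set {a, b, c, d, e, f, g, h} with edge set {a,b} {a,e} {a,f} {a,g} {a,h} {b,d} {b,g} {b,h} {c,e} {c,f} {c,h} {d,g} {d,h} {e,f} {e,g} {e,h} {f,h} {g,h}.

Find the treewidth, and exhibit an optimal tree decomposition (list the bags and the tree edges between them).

Every bag has size at most 4, so the width is 4 − 1 = 3 and tw(G) ≤ 3. Conversely, {b, d, g, h} is a clique of size 4, and the vertices of any clique must share a bag in every tree decomposition; so some bag has ≥ 4 vertices and tw(G) ≥ 3. Therefore the treewidth is 3.

Treewidth 3.
Bags: B1 = {a, e, g, h}  B2 = {a, b, g, h}  B3 = {a, e, f, h}  B4 = {c, e, f, h}  B5 = {b, d, g, h}
Tree: B1–B2, B1–B3, B3–B4, B2–B5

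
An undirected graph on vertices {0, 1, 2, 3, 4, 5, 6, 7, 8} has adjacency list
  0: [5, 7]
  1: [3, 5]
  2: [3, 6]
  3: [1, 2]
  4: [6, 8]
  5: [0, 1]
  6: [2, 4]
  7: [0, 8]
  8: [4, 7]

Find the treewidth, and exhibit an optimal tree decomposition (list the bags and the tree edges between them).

Every bag has size at most 3, so the width is 3 − 1 = 2 and tw(G) ≤ 2. For the lower bound, G contains the cycle 7–0–5–1–3–2–6–4–8–7, so G is not a forest; only forests have treewidth ≤ 1, hence tw(G) ≥ 2. Therefore the treewidth is 2.

Treewidth 2.
Bags: B1 = {0, 5, 7}  B2 = {1, 5, 7}  B3 = {1, 3, 7}  B4 = {2, 3, 7}  B5 = {2, 6, 7}  B6 = {4, 6, 7}  B7 = {4, 7, 8}
Tree: B1–B2, B2–B3, B3–B4, B4–B5, B5–B6, B6–B7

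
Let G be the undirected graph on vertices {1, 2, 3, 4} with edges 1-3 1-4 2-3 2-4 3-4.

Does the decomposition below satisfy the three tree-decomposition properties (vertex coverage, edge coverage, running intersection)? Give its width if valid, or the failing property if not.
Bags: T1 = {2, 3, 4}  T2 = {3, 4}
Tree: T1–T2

A tree decomposition must satisfy three properties: every vertex lies in some bag; for every edge, both endpoints lie together in some bag; and for every vertex, the bags containing it form a connected subtree. Here vertex 1 appears in no bag, so the decomposition is invalid.

No — vertex 1 appears in no bag.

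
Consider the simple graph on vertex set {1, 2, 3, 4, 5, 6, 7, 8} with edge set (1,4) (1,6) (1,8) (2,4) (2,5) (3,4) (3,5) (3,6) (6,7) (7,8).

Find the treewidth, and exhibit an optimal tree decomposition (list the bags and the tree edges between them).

Every bag has size at most 3, so the width is 3 − 1 = 2 and tw(G) ≤ 2. Since 8–7–6–1–8 is a cycle in G, G is not acyclic. Forests are exactly the graphs of treewidth ≤ 1, so tw(G) ≥ 2. The upper and lower bounds meet at 2, so that is the treewidth.

Treewidth 2.
One optimal decomposition is:
Bags: B1 = {1, 7, 8}  B2 = {1, 6, 7}  B3 = {1, 4, 6}  B4 = {3, 4, 6}  B5 = {2, 3, 4}  B6 = {2, 3, 5}
Tree: B1–B2, B2–B3, B3–B4, B4–B5, B5–B6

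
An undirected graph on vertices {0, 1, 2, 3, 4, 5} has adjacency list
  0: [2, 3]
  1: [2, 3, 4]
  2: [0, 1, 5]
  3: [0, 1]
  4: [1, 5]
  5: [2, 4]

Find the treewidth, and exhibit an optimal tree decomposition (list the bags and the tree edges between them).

Every bag has size at most 3, so the width is 3 − 1 = 2 and tw(G) ≤ 2. For the lower bound, G contains the cycle 5–4–1–2–5, so G is not a forest; only forests have treewidth ≤ 1, hence tw(G) ≥ 2. Hence tw(G) = 2 exactly.

Treewidth 2.
One such decomposition:
Bags: B1 = {2, 4, 5}  B2 = {1, 2, 4}  B3 = {0, 1, 2}  B4 = {0, 1, 3}
Tree: B1–B2, B2–B3, B3–B4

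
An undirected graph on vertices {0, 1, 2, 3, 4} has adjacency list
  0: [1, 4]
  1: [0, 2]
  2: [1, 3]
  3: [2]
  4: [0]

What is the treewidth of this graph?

A width-1 tree decomposition is:
Bags: B1 = {0, 1}  B2 = {1, 2}  B3 = {0, 4}  B4 = {2, 3}
Tree: B1–B2, B1–B3, B2–B4
Every bag has size at most 2, so the width is 2 − 1 = 1 and tw(G) ≤ 1. Since G has at least one edge (e.g. 0–1), it is not an edgeless graph, so tw(G) ≥ 1. Combining the bounds, tw(G) = 1.

1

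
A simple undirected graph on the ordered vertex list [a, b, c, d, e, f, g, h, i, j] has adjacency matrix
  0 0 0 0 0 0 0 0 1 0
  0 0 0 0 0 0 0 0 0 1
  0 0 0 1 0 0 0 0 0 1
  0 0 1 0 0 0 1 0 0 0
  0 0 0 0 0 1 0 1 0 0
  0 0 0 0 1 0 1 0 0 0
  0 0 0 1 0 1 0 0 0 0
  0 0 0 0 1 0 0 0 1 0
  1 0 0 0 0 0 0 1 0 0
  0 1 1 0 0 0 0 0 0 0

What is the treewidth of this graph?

1

A width-1 tree decomposition is:
Bags: B1 = {b, j}  B2 = {c, j}  B3 = {c, d}  B4 = {d, g}  B5 = {f, g}  B6 = {e, f}  B7 = {e, h}  B8 = {h, i}  B9 = {a, i}
Tree: B1–B2, B2–B3, B3–B4, B4–B5, B5–B6, B6–B7, B7–B8, B8–B9
Every bag has size at most 2, so the width is 2 − 1 = 1 and tw(G) ≤ 1. Since G has at least one edge (e.g. b–j), it is not an edgeless graph, so tw(G) ≥ 1. The upper and lower bounds meet at 1, so that is the treewidth.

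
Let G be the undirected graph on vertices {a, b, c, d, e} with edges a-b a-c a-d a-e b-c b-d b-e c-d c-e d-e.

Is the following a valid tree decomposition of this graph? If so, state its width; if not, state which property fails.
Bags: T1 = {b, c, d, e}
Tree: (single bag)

A tree decomposition must satisfy three properties: every vertex lies in some bag; for every edge, both endpoints lie together in some bag; and for every vertex, the bags containing it form a connected subtree. Here vertex a appears in no bag, so the decomposition is invalid.

No — vertex a appears in no bag.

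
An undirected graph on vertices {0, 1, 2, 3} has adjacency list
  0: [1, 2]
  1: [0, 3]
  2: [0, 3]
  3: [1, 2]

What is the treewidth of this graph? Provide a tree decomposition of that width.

Each bag holds 3 vertices, so the decomposition has width 2, which upper-bounds the treewidth. For the lower bound, G contains the cycle 2–3–1–0–2, so G is not a forest; only forests have treewidth ≤ 1, hence tw(G) ≥ 2. Combining the bounds, tw(G) = 2.

Treewidth 2.
One such decomposition:
Bags: B1 = {1, 2, 3}  B2 = {0, 1, 2}
Tree: B1–B2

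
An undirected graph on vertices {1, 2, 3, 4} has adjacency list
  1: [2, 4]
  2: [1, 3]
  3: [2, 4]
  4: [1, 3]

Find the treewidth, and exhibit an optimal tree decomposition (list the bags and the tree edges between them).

Treewidth 2.
One such decomposition:
Bags: B1 = {1, 3, 4}  B2 = {1, 2, 3}
Tree: B1–B2

Each bag holds 3 vertices, so the decomposition has width 2, which upper-bounds the treewidth. Since 1–4–3–2–1 is a cycle in G, G is not acyclic. Forests are exactly the graphs of treewidth ≤ 1, so tw(G) ≥ 2. Hence tw(G) = 2 exactly.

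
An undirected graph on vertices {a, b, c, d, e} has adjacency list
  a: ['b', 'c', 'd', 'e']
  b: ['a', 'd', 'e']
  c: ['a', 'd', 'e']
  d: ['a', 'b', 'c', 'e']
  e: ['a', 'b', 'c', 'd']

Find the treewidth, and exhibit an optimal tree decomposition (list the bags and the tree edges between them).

Each bag holds 4 vertices, so the decomposition has width 3, which upper-bounds the treewidth. On the other hand G contains the 4-clique {a, c, d, e}. A clique must lie in a single bag of any decomposition, so no decomposition can have width below 3. Hence tw(G) = 3 exactly.

Treewidth 3.
Bags: B1 = {a, b, d, e}  B2 = {a, c, d, e}
Tree: B1–B2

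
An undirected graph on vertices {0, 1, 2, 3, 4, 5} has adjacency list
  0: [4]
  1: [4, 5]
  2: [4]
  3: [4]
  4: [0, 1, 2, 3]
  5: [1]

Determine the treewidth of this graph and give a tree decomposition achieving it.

Treewidth 1.
One such decomposition:
Bags: B1 = {1, 4}  B2 = {3, 4}  B3 = {0, 4}  B4 = {1, 5}  B5 = {2, 4}
Tree: B1–B2, B1–B3, B1–B4, B2–B5

Every bag has size at most 2, so the width is 2 − 1 = 1 and tw(G) ≤ 1. Since G has at least one edge (e.g. 1–4), it is not an edgeless graph, so tw(G) ≥ 1. The upper and lower bounds meet at 1, so that is the treewidth.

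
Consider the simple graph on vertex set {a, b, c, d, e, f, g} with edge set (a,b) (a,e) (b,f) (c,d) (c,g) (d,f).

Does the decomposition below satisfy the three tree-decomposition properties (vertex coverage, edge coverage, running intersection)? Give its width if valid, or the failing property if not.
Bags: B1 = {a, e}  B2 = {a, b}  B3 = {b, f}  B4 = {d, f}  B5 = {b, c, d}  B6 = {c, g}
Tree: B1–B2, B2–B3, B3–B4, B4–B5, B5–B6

A tree decomposition must satisfy three properties: every vertex lies in some bag; for every edge, both endpoints lie together in some bag; and for every vertex, the bags containing it form a connected subtree. Here bags containing vertex b are not connected in the tree, so the decomposition is invalid.

No — bags containing vertex b are not connected in the tree.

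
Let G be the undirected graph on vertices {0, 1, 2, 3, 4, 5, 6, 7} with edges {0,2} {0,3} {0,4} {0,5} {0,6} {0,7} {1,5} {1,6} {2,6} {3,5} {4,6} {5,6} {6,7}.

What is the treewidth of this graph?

2

A width-2 tree decomposition is:
Bags: B1 = {1, 5, 6}  B2 = {0, 5, 6}  B3 = {0, 4, 6}  B4 = {0, 2, 6}  B5 = {0, 3, 5}  B6 = {0, 6, 7}
Tree: B1–B2, B2–B3, B3–B4, B2–B5, B2–B6
Each bag holds 3 vertices, so the decomposition has width 2, which upper-bounds the treewidth. On the other hand G contains the 3-clique {0, 3, 5}. A clique must lie in a single bag of any decomposition, so no decomposition can have width below 2. Therefore the treewidth is 2.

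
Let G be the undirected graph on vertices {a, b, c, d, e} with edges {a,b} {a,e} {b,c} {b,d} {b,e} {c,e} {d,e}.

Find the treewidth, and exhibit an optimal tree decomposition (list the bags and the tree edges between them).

Every bag has size at most 3, so the width is 3 − 1 = 2 and tw(G) ≤ 2. Conversely, {b, d, e} is a clique of size 3, and the vertices of any clique must share a bag in every tree decomposition; so some bag has ≥ 3 vertices and tw(G) ≥ 2. Combining the bounds, tw(G) = 2.

Treewidth 2.
One optimal decomposition is:
Bags: B1 = {b, c, e}  B2 = {a, b, e}  B3 = {b, d, e}
Tree: B1–B2, B2–B3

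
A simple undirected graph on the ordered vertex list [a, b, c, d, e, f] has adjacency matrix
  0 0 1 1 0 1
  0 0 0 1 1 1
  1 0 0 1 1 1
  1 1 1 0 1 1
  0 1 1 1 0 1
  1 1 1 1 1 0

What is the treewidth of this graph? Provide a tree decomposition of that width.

Every bag has size at most 4, so the width is 4 − 1 = 3 and tw(G) ≤ 3. Conversely, {c, d, e, f} is a clique of size 4, and the vertices of any clique must share a bag in every tree decomposition; so some bag has ≥ 4 vertices and tw(G) ≥ 3. Hence tw(G) = 3 exactly.

Treewidth 3.
One such decomposition:
Bags: B1 = {b, d, e, f}  B2 = {c, d, e, f}  B3 = {a, c, d, f}
Tree: B1–B2, B2–B3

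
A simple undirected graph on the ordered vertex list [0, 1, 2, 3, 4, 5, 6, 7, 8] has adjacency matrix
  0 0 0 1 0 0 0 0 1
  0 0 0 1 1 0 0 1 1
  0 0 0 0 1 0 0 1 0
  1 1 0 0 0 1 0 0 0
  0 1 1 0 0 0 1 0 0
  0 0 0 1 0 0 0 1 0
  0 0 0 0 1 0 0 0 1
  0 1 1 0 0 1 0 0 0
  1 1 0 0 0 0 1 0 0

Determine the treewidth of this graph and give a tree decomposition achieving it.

Treewidth 3.
Bags: B1 = {0, 4, 6, 8}  B2 = {0, 1, 4, 8}  B3 = {0, 1, 3, 4}  B4 = {1, 2, 3, 4}  B5 = {1, 2, 3, 7}  B6 = {2, 3, 5, 7}
Tree: B1–B2, B2–B3, B3–B4, B4–B5, B5–B6

Every bag has size at most 4, so the width is 4 − 1 = 3 and tw(G) ≤ 3. For the lower bound: the 4 vertex sets {0,6,8}, {4}, {1}, {2,3,5,7} are disjoint, each induces a connected subgraph, and every pair is joined by at least one edge of G. Contracting each set to a single vertex therefore yields K_{4} as a minor, and since treewidth is minor-monotone, tw(G) ≥ tw(K_{4}) = 3. Hence tw(G) = 3 exactly.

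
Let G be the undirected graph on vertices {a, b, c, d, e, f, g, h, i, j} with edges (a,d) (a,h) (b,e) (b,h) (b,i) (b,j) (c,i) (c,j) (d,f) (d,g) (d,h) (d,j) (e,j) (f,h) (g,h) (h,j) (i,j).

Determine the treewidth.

2

A width-2 tree decomposition is:
Bags: B1 = {d, h, j}  B2 = {d, f, h}  B3 = {b, h, j}  B4 = {b, e, j}  B5 = {b, i, j}  B6 = {d, g, h}  B7 = {a, d, h}  B8 = {c, i, j}
Tree: B1–B2, B1–B3, B3–B4, B4–B5, B1–B6, B2–B7, B5–B8
Every bag has size at most 3, so the width is 3 − 1 = 2 and tw(G) ≤ 2. For the lower bound, the 3 vertices {b, e, j} are pairwise adjacent, and any tree decomposition puts a clique entirely inside one bag — forcing width ≥ 2. The upper and lower bounds meet at 2, so that is the treewidth.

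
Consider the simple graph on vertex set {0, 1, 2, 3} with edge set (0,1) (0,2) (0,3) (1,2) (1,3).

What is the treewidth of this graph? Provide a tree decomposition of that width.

The largest bag has 3 vertices, giving width 2; this decomposition certifies tw(G) ≤ 2. Conversely, {0, 1, 2} is a clique of size 3, and the vertices of any clique must share a bag in every tree decomposition; so some bag has ≥ 3 vertices and tw(G) ≥ 2. Hence tw(G) = 2 exactly.

Treewidth 2.
Bags: B1 = {0, 1, 2}  B2 = {0, 1, 3}
Tree: B1–B2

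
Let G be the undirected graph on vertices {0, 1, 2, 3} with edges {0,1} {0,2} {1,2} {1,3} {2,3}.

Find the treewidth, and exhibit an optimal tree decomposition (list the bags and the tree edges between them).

Treewidth 2.
One optimal decomposition is:
Bags: B1 = {1, 2, 3}  B2 = {0, 1, 2}
Tree: B1–B2

Each bag holds 3 vertices, so the decomposition has width 2, which upper-bounds the treewidth. For the lower bound, the 3 vertices {0, 1, 2} are pairwise adjacent, and any tree decomposition puts a clique entirely inside one bag — forcing width ≥ 2. The upper and lower bounds meet at 2, so that is the treewidth.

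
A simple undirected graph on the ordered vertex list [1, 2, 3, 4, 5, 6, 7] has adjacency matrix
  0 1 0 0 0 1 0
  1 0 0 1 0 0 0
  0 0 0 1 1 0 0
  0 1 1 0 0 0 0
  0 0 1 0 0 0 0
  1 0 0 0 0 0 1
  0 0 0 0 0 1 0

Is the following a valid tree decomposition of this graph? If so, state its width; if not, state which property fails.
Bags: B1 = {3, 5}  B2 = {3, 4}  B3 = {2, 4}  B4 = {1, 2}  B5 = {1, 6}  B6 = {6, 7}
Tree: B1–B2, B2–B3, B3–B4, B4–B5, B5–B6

Yes; width 1.

Every vertex of G appears in some bag (union = {1, 2, 3, 4, 5, 6, 7}); every edge is covered by a bag; and for each vertex v the set of bags containing v is connected in the bag tree. The decomposition is therefore valid. The largest bag has 2 vertices, so the width is 1.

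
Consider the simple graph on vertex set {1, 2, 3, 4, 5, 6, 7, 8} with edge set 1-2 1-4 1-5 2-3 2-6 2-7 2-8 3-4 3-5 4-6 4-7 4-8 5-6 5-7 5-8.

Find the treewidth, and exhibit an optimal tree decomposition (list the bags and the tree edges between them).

The largest bag has 4 vertices, giving width 3; this decomposition certifies tw(G) ≤ 3. For the lower bound: the 4 vertex sets {1,5}, {2,6}, {4}, {8} are disjoint, each induces a connected subgraph, and every pair is joined by at least one edge of G. Contracting each set to a single vertex therefore yields K_{4} as a minor, and since treewidth is minor-monotone, tw(G) ≥ tw(K_{4}) = 3. Hence tw(G) = 3 exactly.

Treewidth 3.
One such decomposition:
Bags: B1 = {1, 2, 4, 5}  B2 = {2, 4, 5, 6}  B3 = {2, 4, 5, 8}  B4 = {2, 3, 4, 5}  B5 = {2, 4, 5, 7}
Tree: B1–B2, B2–B3, B3–B4, B4–B5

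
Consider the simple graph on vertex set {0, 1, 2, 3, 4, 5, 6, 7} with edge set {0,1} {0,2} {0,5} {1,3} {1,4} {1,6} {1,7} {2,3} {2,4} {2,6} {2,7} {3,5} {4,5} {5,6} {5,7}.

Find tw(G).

3

A width-3 tree decomposition is:
Bags: B1 = {1, 2, 5, 7}  B2 = {1, 2, 5, 6}  B3 = {0, 1, 2, 5}  B4 = {1, 2, 4, 5}  B5 = {1, 2, 3, 5}
Tree: B1–B2, B2–B3, B3–B4, B4–B5
The largest bag has 4 vertices, giving width 3; this decomposition certifies tw(G) ≤ 3. For the lower bound: the 4 vertex sets {1,7}, {2,6}, {5}, {0} are disjoint, each induces a connected subgraph, and every pair is joined by at least one edge of G. Contracting each set to a single vertex therefore yields K_{4} as a minor, and since treewidth is minor-monotone, tw(G) ≥ tw(K_{4}) = 3. The upper and lower bounds meet at 3, so that is the treewidth.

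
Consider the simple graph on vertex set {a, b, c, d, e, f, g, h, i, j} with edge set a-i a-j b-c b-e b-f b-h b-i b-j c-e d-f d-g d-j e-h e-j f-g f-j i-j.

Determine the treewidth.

A width-2 tree decomposition is:
Bags: B1 = {b, e, j}  B2 = {b, f, j}  B3 = {b, i, j}  B4 = {d, f, j}  B5 = {b, c, e}  B6 = {d, f, g}  B7 = {b, e, h}  B8 = {a, i, j}
Tree: B1–B2, B1–B3, B2–B4, B1–B5, B4–B6, B1–B7, B3–B8
Every bag has size at most 3, so the width is 3 − 1 = 2 and tw(G) ≤ 2. On the other hand G contains the 3-clique {d, f, j}. A clique must lie in a single bag of any decomposition, so no decomposition can have width below 2. Therefore the treewidth is 2.

2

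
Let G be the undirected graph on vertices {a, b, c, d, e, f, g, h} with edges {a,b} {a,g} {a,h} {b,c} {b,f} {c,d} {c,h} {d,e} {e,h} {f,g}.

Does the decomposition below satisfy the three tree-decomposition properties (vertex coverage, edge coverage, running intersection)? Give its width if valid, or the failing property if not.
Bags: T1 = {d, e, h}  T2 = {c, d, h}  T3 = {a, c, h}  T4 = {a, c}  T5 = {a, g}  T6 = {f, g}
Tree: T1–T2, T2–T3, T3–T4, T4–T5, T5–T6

No — vertex b appears in no bag.

A tree decomposition must satisfy three properties: every vertex lies in some bag; for every edge, both endpoints lie together in some bag; and for every vertex, the bags containing it form a connected subtree. Here vertex b appears in no bag, so the decomposition is invalid.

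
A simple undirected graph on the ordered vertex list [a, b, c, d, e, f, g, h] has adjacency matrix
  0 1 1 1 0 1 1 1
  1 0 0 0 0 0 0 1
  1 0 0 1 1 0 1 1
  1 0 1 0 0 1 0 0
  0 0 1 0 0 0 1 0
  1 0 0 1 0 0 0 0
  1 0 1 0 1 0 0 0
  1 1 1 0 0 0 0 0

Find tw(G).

2

A width-2 tree decomposition is:
Bags: B1 = {a, c, d}  B2 = {a, c, g}  B3 = {c, e, g}  B4 = {a, c, h}  B5 = {a, d, f}  B6 = {a, b, h}
Tree: B1–B2, B2–B3, B1–B4, B1–B5, B4–B6
Each bag holds 3 vertices, so the decomposition has width 2, which upper-bounds the treewidth. For the lower bound, the 3 vertices {c, e, g} are pairwise adjacent, and any tree decomposition puts a clique entirely inside one bag — forcing width ≥ 2. Hence tw(G) = 2 exactly.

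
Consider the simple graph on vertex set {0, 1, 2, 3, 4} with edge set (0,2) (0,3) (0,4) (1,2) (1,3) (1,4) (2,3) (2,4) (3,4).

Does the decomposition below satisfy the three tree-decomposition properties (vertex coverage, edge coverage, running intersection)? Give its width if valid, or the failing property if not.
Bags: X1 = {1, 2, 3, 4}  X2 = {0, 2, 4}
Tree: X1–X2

No — edge (3,0) lies in no bag.

A tree decomposition must satisfy three properties: every vertex lies in some bag; for every edge, both endpoints lie together in some bag; and for every vertex, the bags containing it form a connected subtree. Here edge (3,0) lies in no bag, so the decomposition is invalid.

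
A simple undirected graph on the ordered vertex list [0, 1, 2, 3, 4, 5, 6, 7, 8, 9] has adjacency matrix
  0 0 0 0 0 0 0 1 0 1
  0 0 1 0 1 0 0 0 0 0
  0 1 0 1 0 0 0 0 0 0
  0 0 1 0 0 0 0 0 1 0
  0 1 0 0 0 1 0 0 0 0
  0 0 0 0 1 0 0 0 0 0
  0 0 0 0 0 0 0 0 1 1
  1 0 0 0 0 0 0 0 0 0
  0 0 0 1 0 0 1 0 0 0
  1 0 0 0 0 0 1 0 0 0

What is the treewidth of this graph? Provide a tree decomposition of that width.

Treewidth 1.
One optimal decomposition is:
Bags: B1 = {0, 7}  B2 = {0, 9}  B3 = {6, 9}  B4 = {6, 8}  B5 = {3, 8}  B6 = {2, 3}  B7 = {1, 2}  B8 = {1, 4}  B9 = {4, 5}
Tree: B1–B2, B2–B3, B3–B4, B4–B5, B5–B6, B6–B7, B7–B8, B8–B9

Each bag holds 2 vertices, so the decomposition has width 1, which upper-bounds the treewidth. G has an edge, so its treewidth is at least 1. The upper and lower bounds meet at 1, so that is the treewidth.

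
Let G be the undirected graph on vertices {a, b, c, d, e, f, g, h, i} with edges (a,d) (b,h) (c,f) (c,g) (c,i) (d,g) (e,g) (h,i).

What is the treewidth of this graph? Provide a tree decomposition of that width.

Each bag holds 2 vertices, so the decomposition has width 1, which upper-bounds the treewidth. Since G has at least one edge (e.g. i–c), it is not an edgeless graph, so tw(G) ≥ 1. Therefore the treewidth is 1.

Treewidth 1.
One optimal decomposition is:
Bags: B1 = {c, i}  B2 = {h, i}  B3 = {c, f}  B4 = {c, g}  B5 = {d, g}  B6 = {a, d}  B7 = {b, h}  B8 = {e, g}
Tree: B1–B2, B1–B3, B3–B4, B4–B5, B5–B6, B2–B7, B5–B8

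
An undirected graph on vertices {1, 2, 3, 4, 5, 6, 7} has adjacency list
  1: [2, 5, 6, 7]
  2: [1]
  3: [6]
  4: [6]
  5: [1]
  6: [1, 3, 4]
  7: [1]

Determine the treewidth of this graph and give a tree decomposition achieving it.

Each bag holds 2 vertices, so the decomposition has width 1, which upper-bounds the treewidth. Since G has at least one edge (e.g. 4–6), it is not an edgeless graph, so tw(G) ≥ 1. Hence tw(G) = 1 exactly.

Treewidth 1.
One optimal decomposition is:
Bags: B1 = {4, 6}  B2 = {1, 6}  B3 = {1, 5}  B4 = {1, 2}  B5 = {1, 7}  B6 = {3, 6}
Tree: B1–B2, B2–B3, B2–B4, B4–B5, B2–B6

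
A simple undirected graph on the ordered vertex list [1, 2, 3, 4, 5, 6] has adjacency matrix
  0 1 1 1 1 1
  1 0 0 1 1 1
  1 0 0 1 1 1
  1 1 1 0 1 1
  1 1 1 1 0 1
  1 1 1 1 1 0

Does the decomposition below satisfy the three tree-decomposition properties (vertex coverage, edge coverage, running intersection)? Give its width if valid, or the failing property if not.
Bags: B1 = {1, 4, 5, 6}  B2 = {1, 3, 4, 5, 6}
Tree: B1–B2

A tree decomposition must satisfy three properties: every vertex lies in some bag; for every edge, both endpoints lie together in some bag; and for every vertex, the bags containing it form a connected subtree. Here vertex 2 appears in no bag, so the decomposition is invalid.

No — vertex 2 appears in no bag.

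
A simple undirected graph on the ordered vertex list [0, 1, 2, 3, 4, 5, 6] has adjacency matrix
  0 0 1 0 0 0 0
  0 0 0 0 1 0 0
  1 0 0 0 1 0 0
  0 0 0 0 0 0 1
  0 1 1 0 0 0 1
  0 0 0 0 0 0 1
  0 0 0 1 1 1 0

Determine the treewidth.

1

A width-1 tree decomposition is:
Bags: B1 = {4, 6}  B2 = {2, 4}  B3 = {0, 2}  B4 = {5, 6}  B5 = {1, 4}  B6 = {3, 6}
Tree: B1–B2, B2–B3, B1–B4, B1–B5, B4–B6
Every bag has size at most 2, so the width is 2 − 1 = 1 and tw(G) ≤ 1. G has an edge, so its treewidth is at least 1. Combining the bounds, tw(G) = 1.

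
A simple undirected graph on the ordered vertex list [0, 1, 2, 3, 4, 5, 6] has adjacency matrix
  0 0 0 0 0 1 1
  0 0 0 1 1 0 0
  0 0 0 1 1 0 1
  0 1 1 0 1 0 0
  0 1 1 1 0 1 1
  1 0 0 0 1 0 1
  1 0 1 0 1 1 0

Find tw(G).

2

A width-2 tree decomposition is:
Bags: B1 = {2, 4, 6}  B2 = {4, 5, 6}  B3 = {2, 3, 4}  B4 = {0, 5, 6}  B5 = {1, 3, 4}
Tree: B1–B2, B1–B3, B2–B4, B3–B5
Every bag has size at most 3, so the width is 3 − 1 = 2 and tw(G) ≤ 2. Conversely, {0, 5, 6} is a clique of size 3, and the vertices of any clique must share a bag in every tree decomposition; so some bag has ≥ 3 vertices and tw(G) ≥ 2. The upper and lower bounds meet at 2, so that is the treewidth.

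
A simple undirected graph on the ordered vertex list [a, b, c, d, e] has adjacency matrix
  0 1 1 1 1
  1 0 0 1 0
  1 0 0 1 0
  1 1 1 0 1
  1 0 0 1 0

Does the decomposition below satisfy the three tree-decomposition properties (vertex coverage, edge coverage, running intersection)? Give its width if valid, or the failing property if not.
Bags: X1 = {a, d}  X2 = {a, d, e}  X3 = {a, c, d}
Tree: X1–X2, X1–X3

No — vertex b appears in no bag.

A tree decomposition must satisfy three properties: every vertex lies in some bag; for every edge, both endpoints lie together in some bag; and for every vertex, the bags containing it form a connected subtree. Here vertex b appears in no bag, so the decomposition is invalid.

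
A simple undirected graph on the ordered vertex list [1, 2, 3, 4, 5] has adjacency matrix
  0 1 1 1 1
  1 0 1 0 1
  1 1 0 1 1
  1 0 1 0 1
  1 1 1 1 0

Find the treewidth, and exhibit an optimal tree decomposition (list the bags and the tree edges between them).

The largest bag has 4 vertices, giving width 3; this decomposition certifies tw(G) ≤ 3. For the lower bound, the 4 vertices {1, 2, 3, 5} are pairwise adjacent, and any tree decomposition puts a clique entirely inside one bag — forcing width ≥ 3. Hence tw(G) = 3 exactly.

Treewidth 3.
Bags: B1 = {1, 2, 3, 5}  B2 = {1, 3, 4, 5}
Tree: B1–B2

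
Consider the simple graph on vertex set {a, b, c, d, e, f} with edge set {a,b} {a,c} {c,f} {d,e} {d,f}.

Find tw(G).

1

A width-1 tree decomposition is:
Bags: B1 = {d, e}  B2 = {d, f}  B3 = {c, f}  B4 = {a, c}  B5 = {a, b}
Tree: B1–B2, B2–B3, B3–B4, B4–B5
The largest bag has 2 vertices, giving width 1; this decomposition certifies tw(G) ≤ 1. G has an edge, so its treewidth is at least 1. Hence tw(G) = 1 exactly.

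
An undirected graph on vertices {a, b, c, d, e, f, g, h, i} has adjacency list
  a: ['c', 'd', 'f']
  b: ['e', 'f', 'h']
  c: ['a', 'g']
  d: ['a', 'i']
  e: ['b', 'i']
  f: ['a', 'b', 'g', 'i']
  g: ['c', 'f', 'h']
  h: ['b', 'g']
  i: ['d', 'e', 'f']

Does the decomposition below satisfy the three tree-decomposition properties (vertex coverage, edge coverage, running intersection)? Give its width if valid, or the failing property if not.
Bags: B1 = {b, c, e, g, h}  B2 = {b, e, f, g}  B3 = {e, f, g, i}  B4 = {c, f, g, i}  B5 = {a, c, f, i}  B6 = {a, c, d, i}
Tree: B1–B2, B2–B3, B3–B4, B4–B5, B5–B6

A tree decomposition must satisfy three properties: every vertex lies in some bag; for every edge, both endpoints lie together in some bag; and for every vertex, the bags containing it form a connected subtree. Here bags containing vertex c are not connected in the tree, so the decomposition is invalid.

No — bags containing vertex c are not connected in the tree.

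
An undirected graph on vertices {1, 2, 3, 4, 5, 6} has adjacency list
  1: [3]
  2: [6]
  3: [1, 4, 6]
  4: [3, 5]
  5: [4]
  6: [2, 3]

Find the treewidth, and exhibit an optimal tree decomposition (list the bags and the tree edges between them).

Each bag holds 2 vertices, so the decomposition has width 1, which upper-bounds the treewidth. G has an edge, so its treewidth is at least 1. Therefore the treewidth is 1.

Treewidth 1.
One optimal decomposition is:
Bags: B1 = {3, 4}  B2 = {1, 3}  B3 = {4, 5}  B4 = {3, 6}  B5 = {2, 6}
Tree: B1–B2, B1–B3, B1–B4, B4–B5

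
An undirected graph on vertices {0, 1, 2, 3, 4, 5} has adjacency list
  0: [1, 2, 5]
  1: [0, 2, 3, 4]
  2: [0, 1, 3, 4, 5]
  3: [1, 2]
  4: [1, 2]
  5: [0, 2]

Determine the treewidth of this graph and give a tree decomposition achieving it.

Treewidth 2.
One such decomposition:
Bags: B1 = {1, 2, 4}  B2 = {0, 1, 2}  B3 = {1, 2, 3}  B4 = {0, 2, 5}
Tree: B1–B2, B1–B3, B2–B4

Every bag has size at most 3, so the width is 3 − 1 = 2 and tw(G) ≤ 2. For the lower bound, the 3 vertices {0, 1, 2} are pairwise adjacent, and any tree decomposition puts a clique entirely inside one bag — forcing width ≥ 2. Hence tw(G) = 2 exactly.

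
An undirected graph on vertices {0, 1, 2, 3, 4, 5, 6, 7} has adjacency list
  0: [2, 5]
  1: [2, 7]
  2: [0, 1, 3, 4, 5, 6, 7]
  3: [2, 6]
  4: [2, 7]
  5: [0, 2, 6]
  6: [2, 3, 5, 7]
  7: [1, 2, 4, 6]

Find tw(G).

2

A width-2 tree decomposition is:
Bags: B1 = {2, 6, 7}  B2 = {2, 3, 6}  B3 = {2, 5, 6}  B4 = {1, 2, 7}  B5 = {2, 4, 7}  B6 = {0, 2, 5}
Tree: B1–B2, B2–B3, B1–B4, B4–B5, B3–B6
The largest bag has 3 vertices, giving width 2; this decomposition certifies tw(G) ≤ 2. Conversely, {0, 2, 5} is a clique of size 3, and the vertices of any clique must share a bag in every tree decomposition; so some bag has ≥ 3 vertices and tw(G) ≥ 2. The upper and lower bounds meet at 2, so that is the treewidth.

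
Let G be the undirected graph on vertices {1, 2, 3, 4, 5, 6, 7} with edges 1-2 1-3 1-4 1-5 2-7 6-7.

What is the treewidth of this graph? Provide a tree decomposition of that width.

Treewidth 1.
Bags: B1 = {1, 4}  B2 = {1, 2}  B3 = {1, 5}  B4 = {2, 7}  B5 = {1, 3}  B6 = {6, 7}
Tree: B1–B2, B2–B3, B2–B4, B3–B5, B4–B6

Each bag holds 2 vertices, so the decomposition has width 1, which upper-bounds the treewidth. G has an edge, so its treewidth is at least 1. Therefore the treewidth is 1.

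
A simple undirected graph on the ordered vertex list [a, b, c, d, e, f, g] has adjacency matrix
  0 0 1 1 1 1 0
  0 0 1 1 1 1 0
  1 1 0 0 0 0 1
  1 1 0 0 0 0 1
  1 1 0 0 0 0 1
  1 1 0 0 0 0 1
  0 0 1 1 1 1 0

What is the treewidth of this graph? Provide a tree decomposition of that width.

Every bag has size at most 4, so the width is 4 − 1 = 3 and tw(G) ≤ 3. For the lower bound: the 4 vertex sets {a,c}, {b,e}, {g}, {f} are disjoint, each induces a connected subgraph, and every pair is joined by at least one edge of G. Contracting each set to a single vertex therefore yields K_{4} as a minor, and since treewidth is minor-monotone, tw(G) ≥ tw(K_{4}) = 3. The upper and lower bounds meet at 3, so that is the treewidth.

Treewidth 3.
One such decomposition:
Bags: B1 = {a, b, c, g}  B2 = {a, b, e, g}  B3 = {a, b, f, g}  B4 = {a, b, d, g}
Tree: B1–B2, B2–B3, B3–B4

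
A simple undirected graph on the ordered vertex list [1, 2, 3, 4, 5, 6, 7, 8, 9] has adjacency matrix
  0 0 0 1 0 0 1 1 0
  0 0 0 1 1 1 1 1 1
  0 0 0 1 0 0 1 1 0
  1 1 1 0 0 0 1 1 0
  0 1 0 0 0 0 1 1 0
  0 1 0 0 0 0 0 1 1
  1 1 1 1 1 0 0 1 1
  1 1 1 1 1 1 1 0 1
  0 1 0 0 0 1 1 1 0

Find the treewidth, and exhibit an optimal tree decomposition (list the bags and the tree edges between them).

Each bag holds 4 vertices, so the decomposition has width 3, which upper-bounds the treewidth. For the lower bound, the 4 vertices {2, 6, 8, 9} are pairwise adjacent, and any tree decomposition puts a clique entirely inside one bag — forcing width ≥ 3. The upper and lower bounds meet at 3, so that is the treewidth.

Treewidth 3.
One optimal decomposition is:
Bags: B1 = {2, 7, 8, 9}  B2 = {2, 4, 7, 8}  B3 = {1, 4, 7, 8}  B4 = {2, 6, 8, 9}  B5 = {3, 4, 7, 8}  B6 = {2, 5, 7, 8}
Tree: B1–B2, B2–B3, B1–B4, B2–B5, B2–B6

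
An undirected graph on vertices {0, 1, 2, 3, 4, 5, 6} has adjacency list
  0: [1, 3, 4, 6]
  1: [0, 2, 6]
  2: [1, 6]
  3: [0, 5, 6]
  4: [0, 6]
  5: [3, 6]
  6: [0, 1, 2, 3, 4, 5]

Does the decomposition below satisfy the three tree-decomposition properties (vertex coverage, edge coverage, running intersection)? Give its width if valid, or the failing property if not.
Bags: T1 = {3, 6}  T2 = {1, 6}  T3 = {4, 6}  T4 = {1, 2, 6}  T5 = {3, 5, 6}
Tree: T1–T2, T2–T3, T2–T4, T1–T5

A tree decomposition must satisfy three properties: every vertex lies in some bag; for every edge, both endpoints lie together in some bag; and for every vertex, the bags containing it form a connected subtree. Here vertex 0 appears in no bag, so the decomposition is invalid.

No — vertex 0 appears in no bag.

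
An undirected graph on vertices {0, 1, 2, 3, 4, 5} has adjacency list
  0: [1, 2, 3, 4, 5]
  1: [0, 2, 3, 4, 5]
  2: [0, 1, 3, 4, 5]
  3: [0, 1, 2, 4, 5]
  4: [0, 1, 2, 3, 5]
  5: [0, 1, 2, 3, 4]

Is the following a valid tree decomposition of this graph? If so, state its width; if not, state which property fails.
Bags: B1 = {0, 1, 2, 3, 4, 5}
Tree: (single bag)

Yes; width 5.

Every vertex of G appears in some bag (union = {0, 1, 2, 3, 4, 5}); every edge is covered by a bag; and for each vertex v the set of bags containing v is connected in the bag tree. The decomposition is therefore valid. The largest bag has 6 vertices, so the width is 5.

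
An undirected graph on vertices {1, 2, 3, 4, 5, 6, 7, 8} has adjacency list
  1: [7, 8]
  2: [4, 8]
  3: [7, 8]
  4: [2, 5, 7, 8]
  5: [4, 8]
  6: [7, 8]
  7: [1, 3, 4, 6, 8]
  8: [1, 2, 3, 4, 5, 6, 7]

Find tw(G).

2

A width-2 tree decomposition is:
Bags: B1 = {4, 7, 8}  B2 = {4, 5, 8}  B3 = {2, 4, 8}  B4 = {1, 7, 8}  B5 = {3, 7, 8}  B6 = {6, 7, 8}
Tree: B1–B2, B2–B3, B1–B4, B4–B5, B5–B6
Each bag holds 3 vertices, so the decomposition has width 2, which upper-bounds the treewidth. For the lower bound, the 3 vertices {2, 4, 8} are pairwise adjacent, and any tree decomposition puts a clique entirely inside one bag — forcing width ≥ 2. Therefore the treewidth is 2.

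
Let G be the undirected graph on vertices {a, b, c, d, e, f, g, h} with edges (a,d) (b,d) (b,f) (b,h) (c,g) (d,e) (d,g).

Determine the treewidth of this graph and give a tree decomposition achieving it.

Treewidth 1.
One optimal decomposition is:
Bags: B1 = {b, h}  B2 = {b, d}  B3 = {a, d}  B4 = {d, g}  B5 = {d, e}  B6 = {b, f}  B7 = {c, g}
Tree: B1–B2, B2–B3, B2–B4, B3–B5, B2–B6, B4–B7

Every bag has size at most 2, so the width is 2 − 1 = 1 and tw(G) ≤ 1. Any graph with an edge has treewidth ≥ 1, and G has the edge b–h. The upper and lower bounds meet at 1, so that is the treewidth.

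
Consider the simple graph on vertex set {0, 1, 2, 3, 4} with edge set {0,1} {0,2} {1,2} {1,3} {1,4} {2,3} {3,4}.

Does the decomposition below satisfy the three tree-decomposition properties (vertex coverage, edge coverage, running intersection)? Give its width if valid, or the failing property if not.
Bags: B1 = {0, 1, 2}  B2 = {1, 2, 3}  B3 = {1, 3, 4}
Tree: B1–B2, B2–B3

Vertex coverage: the bags together contain {0, 1, 2, 3, 4}, the full vertex set. Edge coverage: each edge of G has both endpoints in at least one bag. Running intersection: for every vertex, the bags containing it form a connected subtree. All three properties hold, so this is a valid tree decomposition of width max|bag| − 1 = 2, and hence tw(G) ≤ 2.

Yes; width 2.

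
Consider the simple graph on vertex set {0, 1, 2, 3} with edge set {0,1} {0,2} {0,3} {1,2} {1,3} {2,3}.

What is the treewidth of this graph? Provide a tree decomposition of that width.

Treewidth 3.
One optimal decomposition is:
Bags: B1 = {0, 1, 2, 3}
Tree: (single bag)

With just one bag of size 4, the width is 4 − 1 = 3, so tw(G) ≤ 3. On the other hand G contains the 4-clique {0, 1, 2, 3}. A clique must lie in a single bag of any decomposition, so no decomposition can have width below 3. Therefore the treewidth is 3.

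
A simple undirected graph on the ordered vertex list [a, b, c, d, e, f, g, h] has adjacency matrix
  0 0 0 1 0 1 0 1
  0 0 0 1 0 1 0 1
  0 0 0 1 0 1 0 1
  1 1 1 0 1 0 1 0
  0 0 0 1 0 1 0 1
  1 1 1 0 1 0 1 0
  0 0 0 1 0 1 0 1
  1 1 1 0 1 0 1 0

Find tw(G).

3

A width-3 tree decomposition is:
Bags: B1 = {c, d, f, h}  B2 = {d, e, f, h}  B3 = {a, d, f, h}  B4 = {b, d, f, h}  B5 = {d, f, g, h}
Tree: B1–B2, B2–B3, B3–B4, B4–B5
Each bag holds 4 vertices, so the decomposition has width 3, which upper-bounds the treewidth. For the lower bound: the 4 vertex sets {c,h}, {d,e}, {f}, {a} are disjoint, each induces a connected subgraph, and every pair is joined by at least one edge of G. Contracting each set to a single vertex therefore yields K_{4} as a minor, and since treewidth is minor-monotone, tw(G) ≥ tw(K_{4}) = 3. The upper and lower bounds meet at 3, so that is the treewidth.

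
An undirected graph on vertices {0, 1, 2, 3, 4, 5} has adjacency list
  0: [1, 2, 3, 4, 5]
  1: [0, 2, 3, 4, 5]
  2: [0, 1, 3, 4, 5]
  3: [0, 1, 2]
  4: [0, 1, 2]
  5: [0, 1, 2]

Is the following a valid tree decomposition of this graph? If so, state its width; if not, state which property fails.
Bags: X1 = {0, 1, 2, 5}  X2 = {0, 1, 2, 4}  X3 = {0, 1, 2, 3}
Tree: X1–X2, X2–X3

Vertex coverage: the bags together contain {0, 1, 2, 3, 4, 5}, the full vertex set. Edge coverage: each edge of G has both endpoints in at least one bag. Running intersection: for every vertex, the bags containing it form a connected subtree. All three properties hold, so this is a valid tree decomposition of width max|bag| − 1 = 3, and hence tw(G) ≤ 3.

Yes; width 3.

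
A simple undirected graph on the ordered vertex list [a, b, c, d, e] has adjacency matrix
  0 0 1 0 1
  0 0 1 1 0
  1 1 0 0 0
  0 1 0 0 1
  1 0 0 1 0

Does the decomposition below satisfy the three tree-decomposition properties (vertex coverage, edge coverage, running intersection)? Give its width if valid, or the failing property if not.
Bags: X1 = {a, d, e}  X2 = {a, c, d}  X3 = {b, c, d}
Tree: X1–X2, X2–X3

Every vertex of G appears in some bag (union = {a, b, c, d, e}); every edge is covered by a bag; and for each vertex v the set of bags containing v is connected in the bag tree. The decomposition is therefore valid. The largest bag has 3 vertices, so the width is 2.

Yes; width 2.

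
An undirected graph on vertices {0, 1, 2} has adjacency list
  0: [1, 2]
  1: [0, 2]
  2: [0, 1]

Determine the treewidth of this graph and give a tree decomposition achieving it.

Treewidth 2.
Bags: B1 = {0, 1, 2}
Tree: (single bag)

A single bag containing all 3 vertices is trivially a valid decomposition of width 2. On the other hand G contains the 3-clique {0, 1, 2}. A clique must lie in a single bag of any decomposition, so no decomposition can have width below 2. Therefore the treewidth is 2.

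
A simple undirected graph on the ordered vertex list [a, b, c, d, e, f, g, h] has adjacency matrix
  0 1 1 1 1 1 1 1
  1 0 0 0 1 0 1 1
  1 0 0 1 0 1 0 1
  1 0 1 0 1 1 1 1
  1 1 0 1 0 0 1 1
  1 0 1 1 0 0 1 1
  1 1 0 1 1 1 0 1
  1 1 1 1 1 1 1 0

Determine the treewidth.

A width-4 tree decomposition is:
Bags: B1 = {a, d, f, g, h}  B2 = {a, c, d, f, h}  B3 = {a, d, e, g, h}  B4 = {a, b, e, g, h}
Tree: B1–B2, B1–B3, B3–B4
Each bag holds 5 vertices, so the decomposition has width 4, which upper-bounds the treewidth. Conversely, {a, d, e, g, h} is a clique of size 5, and the vertices of any clique must share a bag in every tree decomposition; so some bag has ≥ 5 vertices and tw(G) ≥ 4. Therefore the treewidth is 4.

4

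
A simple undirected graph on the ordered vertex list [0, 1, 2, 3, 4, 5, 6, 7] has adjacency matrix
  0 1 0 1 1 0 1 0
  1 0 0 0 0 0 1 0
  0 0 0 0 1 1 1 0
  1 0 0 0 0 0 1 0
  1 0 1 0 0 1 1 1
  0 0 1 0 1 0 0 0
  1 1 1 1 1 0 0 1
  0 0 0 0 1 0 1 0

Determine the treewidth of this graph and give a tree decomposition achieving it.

Treewidth 2.
One such decomposition:
Bags: B1 = {0, 4, 6}  B2 = {2, 4, 6}  B3 = {0, 3, 6}  B4 = {2, 4, 5}  B5 = {0, 1, 6}  B6 = {4, 6, 7}
Tree: B1–B2, B1–B3, B2–B4, B1–B5, B1–B6

Each bag holds 3 vertices, so the decomposition has width 2, which upper-bounds the treewidth. On the other hand G contains the 3-clique {2, 4, 5}. A clique must lie in a single bag of any decomposition, so no decomposition can have width below 2. Combining the bounds, tw(G) = 2.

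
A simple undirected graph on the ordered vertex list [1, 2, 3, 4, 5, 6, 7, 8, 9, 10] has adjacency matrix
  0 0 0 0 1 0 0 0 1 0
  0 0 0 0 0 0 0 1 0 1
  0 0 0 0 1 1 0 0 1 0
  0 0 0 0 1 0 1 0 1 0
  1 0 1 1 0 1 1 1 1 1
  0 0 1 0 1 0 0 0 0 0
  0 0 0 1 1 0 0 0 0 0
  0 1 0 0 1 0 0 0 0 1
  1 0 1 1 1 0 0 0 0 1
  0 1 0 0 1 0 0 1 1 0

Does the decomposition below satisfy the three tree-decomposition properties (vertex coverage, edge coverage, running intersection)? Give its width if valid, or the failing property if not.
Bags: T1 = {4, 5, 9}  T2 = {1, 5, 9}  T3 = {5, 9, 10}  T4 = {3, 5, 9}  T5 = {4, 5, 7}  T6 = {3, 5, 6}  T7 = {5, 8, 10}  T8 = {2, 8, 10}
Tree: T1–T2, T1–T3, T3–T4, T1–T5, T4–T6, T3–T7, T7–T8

Checking the three conditions: (i) the bags cover all of {1, 2, 3, 4, 5, 6, 7, 8, 9, 10}; (ii) for each edge, some bag contains both endpoints; (iii) the bags containing any fixed vertex form a subtree. All hold, so the decomposition is valid with width 3 − 1 = 2.

Yes; width 2.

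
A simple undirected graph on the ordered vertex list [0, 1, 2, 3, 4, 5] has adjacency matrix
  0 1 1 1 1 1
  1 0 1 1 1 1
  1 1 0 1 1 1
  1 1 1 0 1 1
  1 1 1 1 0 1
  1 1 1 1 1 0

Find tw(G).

5

A width-5 tree decomposition is:
Bags: B1 = {0, 1, 2, 3, 4, 5}
Tree: (single bag)
With just one bag of size 6, the width is 6 − 1 = 5, so tw(G) ≤ 5. Conversely, {0, 1, 2, 3, 4, 5} is a clique of size 6, and the vertices of any clique must share a bag in every tree decomposition; so some bag has ≥ 6 vertices and tw(G) ≥ 5. Combining the bounds, tw(G) = 5.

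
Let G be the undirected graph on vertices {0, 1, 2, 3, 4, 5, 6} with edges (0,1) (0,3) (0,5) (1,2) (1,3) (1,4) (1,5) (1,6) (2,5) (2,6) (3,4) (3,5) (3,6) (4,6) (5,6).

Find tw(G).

A width-3 tree decomposition is:
Bags: B1 = {1, 3, 5, 6}  B2 = {1, 2, 5, 6}  B3 = {1, 3, 4, 6}  B4 = {0, 1, 3, 5}
Tree: B1–B2, B1–B3, B1–B4
Each bag holds 4 vertices, so the decomposition has width 3, which upper-bounds the treewidth. On the other hand G contains the 4-clique {1, 2, 5, 6}. A clique must lie in a single bag of any decomposition, so no decomposition can have width below 3. Combining the bounds, tw(G) = 3.

3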